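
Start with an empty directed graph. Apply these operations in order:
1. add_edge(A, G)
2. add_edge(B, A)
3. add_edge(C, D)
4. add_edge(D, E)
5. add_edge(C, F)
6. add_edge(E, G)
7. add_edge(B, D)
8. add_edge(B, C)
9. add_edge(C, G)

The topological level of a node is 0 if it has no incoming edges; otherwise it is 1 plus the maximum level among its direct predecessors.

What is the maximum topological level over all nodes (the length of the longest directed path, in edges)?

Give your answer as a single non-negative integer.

Op 1: add_edge(A, G). Edges now: 1
Op 2: add_edge(B, A). Edges now: 2
Op 3: add_edge(C, D). Edges now: 3
Op 4: add_edge(D, E). Edges now: 4
Op 5: add_edge(C, F). Edges now: 5
Op 6: add_edge(E, G). Edges now: 6
Op 7: add_edge(B, D). Edges now: 7
Op 8: add_edge(B, C). Edges now: 8
Op 9: add_edge(C, G). Edges now: 9
Compute levels (Kahn BFS):
  sources (in-degree 0): B
  process B: level=0
    B->A: in-degree(A)=0, level(A)=1, enqueue
    B->C: in-degree(C)=0, level(C)=1, enqueue
    B->D: in-degree(D)=1, level(D)>=1
  process A: level=1
    A->G: in-degree(G)=2, level(G)>=2
  process C: level=1
    C->D: in-degree(D)=0, level(D)=2, enqueue
    C->F: in-degree(F)=0, level(F)=2, enqueue
    C->G: in-degree(G)=1, level(G)>=2
  process D: level=2
    D->E: in-degree(E)=0, level(E)=3, enqueue
  process F: level=2
  process E: level=3
    E->G: in-degree(G)=0, level(G)=4, enqueue
  process G: level=4
All levels: A:1, B:0, C:1, D:2, E:3, F:2, G:4
max level = 4

Answer: 4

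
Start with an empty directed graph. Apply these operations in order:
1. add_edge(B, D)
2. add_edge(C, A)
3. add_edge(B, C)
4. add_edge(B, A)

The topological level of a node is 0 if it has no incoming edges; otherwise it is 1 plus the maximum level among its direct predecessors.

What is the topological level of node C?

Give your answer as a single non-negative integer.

Answer: 1

Derivation:
Op 1: add_edge(B, D). Edges now: 1
Op 2: add_edge(C, A). Edges now: 2
Op 3: add_edge(B, C). Edges now: 3
Op 4: add_edge(B, A). Edges now: 4
Compute levels (Kahn BFS):
  sources (in-degree 0): B
  process B: level=0
    B->A: in-degree(A)=1, level(A)>=1
    B->C: in-degree(C)=0, level(C)=1, enqueue
    B->D: in-degree(D)=0, level(D)=1, enqueue
  process C: level=1
    C->A: in-degree(A)=0, level(A)=2, enqueue
  process D: level=1
  process A: level=2
All levels: A:2, B:0, C:1, D:1
level(C) = 1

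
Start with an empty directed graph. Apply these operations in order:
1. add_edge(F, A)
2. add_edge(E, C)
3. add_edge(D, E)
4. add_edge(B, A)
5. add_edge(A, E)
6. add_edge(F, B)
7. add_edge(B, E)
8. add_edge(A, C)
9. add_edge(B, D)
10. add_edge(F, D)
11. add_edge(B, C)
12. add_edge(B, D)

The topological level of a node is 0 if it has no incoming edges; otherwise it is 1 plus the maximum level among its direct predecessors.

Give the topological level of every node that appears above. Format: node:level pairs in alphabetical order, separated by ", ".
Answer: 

Answer: A:2, B:1, C:4, D:2, E:3, F:0

Derivation:
Op 1: add_edge(F, A). Edges now: 1
Op 2: add_edge(E, C). Edges now: 2
Op 3: add_edge(D, E). Edges now: 3
Op 4: add_edge(B, A). Edges now: 4
Op 5: add_edge(A, E). Edges now: 5
Op 6: add_edge(F, B). Edges now: 6
Op 7: add_edge(B, E). Edges now: 7
Op 8: add_edge(A, C). Edges now: 8
Op 9: add_edge(B, D). Edges now: 9
Op 10: add_edge(F, D). Edges now: 10
Op 11: add_edge(B, C). Edges now: 11
Op 12: add_edge(B, D) (duplicate, no change). Edges now: 11
Compute levels (Kahn BFS):
  sources (in-degree 0): F
  process F: level=0
    F->A: in-degree(A)=1, level(A)>=1
    F->B: in-degree(B)=0, level(B)=1, enqueue
    F->D: in-degree(D)=1, level(D)>=1
  process B: level=1
    B->A: in-degree(A)=0, level(A)=2, enqueue
    B->C: in-degree(C)=2, level(C)>=2
    B->D: in-degree(D)=0, level(D)=2, enqueue
    B->E: in-degree(E)=2, level(E)>=2
  process A: level=2
    A->C: in-degree(C)=1, level(C)>=3
    A->E: in-degree(E)=1, level(E)>=3
  process D: level=2
    D->E: in-degree(E)=0, level(E)=3, enqueue
  process E: level=3
    E->C: in-degree(C)=0, level(C)=4, enqueue
  process C: level=4
All levels: A:2, B:1, C:4, D:2, E:3, F:0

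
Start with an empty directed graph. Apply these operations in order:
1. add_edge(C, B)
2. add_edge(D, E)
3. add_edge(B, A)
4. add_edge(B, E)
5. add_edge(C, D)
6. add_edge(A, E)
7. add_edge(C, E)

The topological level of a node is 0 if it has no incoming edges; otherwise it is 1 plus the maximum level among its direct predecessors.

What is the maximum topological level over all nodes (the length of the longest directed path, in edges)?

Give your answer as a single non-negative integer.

Answer: 3

Derivation:
Op 1: add_edge(C, B). Edges now: 1
Op 2: add_edge(D, E). Edges now: 2
Op 3: add_edge(B, A). Edges now: 3
Op 4: add_edge(B, E). Edges now: 4
Op 5: add_edge(C, D). Edges now: 5
Op 6: add_edge(A, E). Edges now: 6
Op 7: add_edge(C, E). Edges now: 7
Compute levels (Kahn BFS):
  sources (in-degree 0): C
  process C: level=0
    C->B: in-degree(B)=0, level(B)=1, enqueue
    C->D: in-degree(D)=0, level(D)=1, enqueue
    C->E: in-degree(E)=3, level(E)>=1
  process B: level=1
    B->A: in-degree(A)=0, level(A)=2, enqueue
    B->E: in-degree(E)=2, level(E)>=2
  process D: level=1
    D->E: in-degree(E)=1, level(E)>=2
  process A: level=2
    A->E: in-degree(E)=0, level(E)=3, enqueue
  process E: level=3
All levels: A:2, B:1, C:0, D:1, E:3
max level = 3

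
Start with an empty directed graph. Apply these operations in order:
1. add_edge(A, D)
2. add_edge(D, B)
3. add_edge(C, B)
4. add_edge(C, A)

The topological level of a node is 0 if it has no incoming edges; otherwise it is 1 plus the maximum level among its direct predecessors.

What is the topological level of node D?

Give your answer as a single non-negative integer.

Answer: 2

Derivation:
Op 1: add_edge(A, D). Edges now: 1
Op 2: add_edge(D, B). Edges now: 2
Op 3: add_edge(C, B). Edges now: 3
Op 4: add_edge(C, A). Edges now: 4
Compute levels (Kahn BFS):
  sources (in-degree 0): C
  process C: level=0
    C->A: in-degree(A)=0, level(A)=1, enqueue
    C->B: in-degree(B)=1, level(B)>=1
  process A: level=1
    A->D: in-degree(D)=0, level(D)=2, enqueue
  process D: level=2
    D->B: in-degree(B)=0, level(B)=3, enqueue
  process B: level=3
All levels: A:1, B:3, C:0, D:2
level(D) = 2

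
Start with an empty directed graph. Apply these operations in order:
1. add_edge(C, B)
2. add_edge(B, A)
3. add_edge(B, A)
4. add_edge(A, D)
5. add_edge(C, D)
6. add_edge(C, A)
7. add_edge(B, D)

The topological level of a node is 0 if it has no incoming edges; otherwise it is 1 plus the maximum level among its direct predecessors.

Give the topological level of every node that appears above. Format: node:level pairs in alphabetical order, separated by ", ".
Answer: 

Op 1: add_edge(C, B). Edges now: 1
Op 2: add_edge(B, A). Edges now: 2
Op 3: add_edge(B, A) (duplicate, no change). Edges now: 2
Op 4: add_edge(A, D). Edges now: 3
Op 5: add_edge(C, D). Edges now: 4
Op 6: add_edge(C, A). Edges now: 5
Op 7: add_edge(B, D). Edges now: 6
Compute levels (Kahn BFS):
  sources (in-degree 0): C
  process C: level=0
    C->A: in-degree(A)=1, level(A)>=1
    C->B: in-degree(B)=0, level(B)=1, enqueue
    C->D: in-degree(D)=2, level(D)>=1
  process B: level=1
    B->A: in-degree(A)=0, level(A)=2, enqueue
    B->D: in-degree(D)=1, level(D)>=2
  process A: level=2
    A->D: in-degree(D)=0, level(D)=3, enqueue
  process D: level=3
All levels: A:2, B:1, C:0, D:3

Answer: A:2, B:1, C:0, D:3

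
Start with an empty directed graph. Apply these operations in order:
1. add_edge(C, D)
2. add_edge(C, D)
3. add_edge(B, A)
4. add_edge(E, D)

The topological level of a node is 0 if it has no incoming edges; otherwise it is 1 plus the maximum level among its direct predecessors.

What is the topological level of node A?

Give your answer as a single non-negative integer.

Op 1: add_edge(C, D). Edges now: 1
Op 2: add_edge(C, D) (duplicate, no change). Edges now: 1
Op 3: add_edge(B, A). Edges now: 2
Op 4: add_edge(E, D). Edges now: 3
Compute levels (Kahn BFS):
  sources (in-degree 0): B, C, E
  process B: level=0
    B->A: in-degree(A)=0, level(A)=1, enqueue
  process C: level=0
    C->D: in-degree(D)=1, level(D)>=1
  process E: level=0
    E->D: in-degree(D)=0, level(D)=1, enqueue
  process A: level=1
  process D: level=1
All levels: A:1, B:0, C:0, D:1, E:0
level(A) = 1

Answer: 1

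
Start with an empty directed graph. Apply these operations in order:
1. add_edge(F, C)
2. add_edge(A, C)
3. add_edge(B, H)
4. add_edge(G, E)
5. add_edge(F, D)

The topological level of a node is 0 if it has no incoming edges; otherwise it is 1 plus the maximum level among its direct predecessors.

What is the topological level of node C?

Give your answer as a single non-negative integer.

Op 1: add_edge(F, C). Edges now: 1
Op 2: add_edge(A, C). Edges now: 2
Op 3: add_edge(B, H). Edges now: 3
Op 4: add_edge(G, E). Edges now: 4
Op 5: add_edge(F, D). Edges now: 5
Compute levels (Kahn BFS):
  sources (in-degree 0): A, B, F, G
  process A: level=0
    A->C: in-degree(C)=1, level(C)>=1
  process B: level=0
    B->H: in-degree(H)=0, level(H)=1, enqueue
  process F: level=0
    F->C: in-degree(C)=0, level(C)=1, enqueue
    F->D: in-degree(D)=0, level(D)=1, enqueue
  process G: level=0
    G->E: in-degree(E)=0, level(E)=1, enqueue
  process H: level=1
  process C: level=1
  process D: level=1
  process E: level=1
All levels: A:0, B:0, C:1, D:1, E:1, F:0, G:0, H:1
level(C) = 1

Answer: 1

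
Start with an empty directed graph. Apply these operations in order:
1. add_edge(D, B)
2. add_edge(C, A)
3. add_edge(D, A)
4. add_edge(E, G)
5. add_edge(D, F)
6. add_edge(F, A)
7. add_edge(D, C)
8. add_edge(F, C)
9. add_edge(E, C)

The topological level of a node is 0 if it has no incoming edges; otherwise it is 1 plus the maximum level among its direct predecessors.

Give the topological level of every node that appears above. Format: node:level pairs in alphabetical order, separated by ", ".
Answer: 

Op 1: add_edge(D, B). Edges now: 1
Op 2: add_edge(C, A). Edges now: 2
Op 3: add_edge(D, A). Edges now: 3
Op 4: add_edge(E, G). Edges now: 4
Op 5: add_edge(D, F). Edges now: 5
Op 6: add_edge(F, A). Edges now: 6
Op 7: add_edge(D, C). Edges now: 7
Op 8: add_edge(F, C). Edges now: 8
Op 9: add_edge(E, C). Edges now: 9
Compute levels (Kahn BFS):
  sources (in-degree 0): D, E
  process D: level=0
    D->A: in-degree(A)=2, level(A)>=1
    D->B: in-degree(B)=0, level(B)=1, enqueue
    D->C: in-degree(C)=2, level(C)>=1
    D->F: in-degree(F)=0, level(F)=1, enqueue
  process E: level=0
    E->C: in-degree(C)=1, level(C)>=1
    E->G: in-degree(G)=0, level(G)=1, enqueue
  process B: level=1
  process F: level=1
    F->A: in-degree(A)=1, level(A)>=2
    F->C: in-degree(C)=0, level(C)=2, enqueue
  process G: level=1
  process C: level=2
    C->A: in-degree(A)=0, level(A)=3, enqueue
  process A: level=3
All levels: A:3, B:1, C:2, D:0, E:0, F:1, G:1

Answer: A:3, B:1, C:2, D:0, E:0, F:1, G:1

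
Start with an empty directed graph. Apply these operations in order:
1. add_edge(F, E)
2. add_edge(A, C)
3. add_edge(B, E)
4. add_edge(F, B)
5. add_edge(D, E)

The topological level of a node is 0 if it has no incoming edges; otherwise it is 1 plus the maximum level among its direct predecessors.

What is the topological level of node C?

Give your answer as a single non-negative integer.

Op 1: add_edge(F, E). Edges now: 1
Op 2: add_edge(A, C). Edges now: 2
Op 3: add_edge(B, E). Edges now: 3
Op 4: add_edge(F, B). Edges now: 4
Op 5: add_edge(D, E). Edges now: 5
Compute levels (Kahn BFS):
  sources (in-degree 0): A, D, F
  process A: level=0
    A->C: in-degree(C)=0, level(C)=1, enqueue
  process D: level=0
    D->E: in-degree(E)=2, level(E)>=1
  process F: level=0
    F->B: in-degree(B)=0, level(B)=1, enqueue
    F->E: in-degree(E)=1, level(E)>=1
  process C: level=1
  process B: level=1
    B->E: in-degree(E)=0, level(E)=2, enqueue
  process E: level=2
All levels: A:0, B:1, C:1, D:0, E:2, F:0
level(C) = 1

Answer: 1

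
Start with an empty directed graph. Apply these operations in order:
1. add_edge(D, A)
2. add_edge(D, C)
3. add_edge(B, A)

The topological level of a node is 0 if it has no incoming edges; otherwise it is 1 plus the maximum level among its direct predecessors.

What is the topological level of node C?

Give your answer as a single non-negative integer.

Op 1: add_edge(D, A). Edges now: 1
Op 2: add_edge(D, C). Edges now: 2
Op 3: add_edge(B, A). Edges now: 3
Compute levels (Kahn BFS):
  sources (in-degree 0): B, D
  process B: level=0
    B->A: in-degree(A)=1, level(A)>=1
  process D: level=0
    D->A: in-degree(A)=0, level(A)=1, enqueue
    D->C: in-degree(C)=0, level(C)=1, enqueue
  process A: level=1
  process C: level=1
All levels: A:1, B:0, C:1, D:0
level(C) = 1

Answer: 1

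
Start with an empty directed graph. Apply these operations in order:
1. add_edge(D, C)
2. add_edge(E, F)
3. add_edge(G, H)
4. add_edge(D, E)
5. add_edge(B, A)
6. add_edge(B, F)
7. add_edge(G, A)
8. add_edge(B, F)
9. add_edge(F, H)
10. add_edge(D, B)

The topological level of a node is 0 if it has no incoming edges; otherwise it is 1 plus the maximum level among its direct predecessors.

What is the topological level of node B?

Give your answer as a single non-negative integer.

Op 1: add_edge(D, C). Edges now: 1
Op 2: add_edge(E, F). Edges now: 2
Op 3: add_edge(G, H). Edges now: 3
Op 4: add_edge(D, E). Edges now: 4
Op 5: add_edge(B, A). Edges now: 5
Op 6: add_edge(B, F). Edges now: 6
Op 7: add_edge(G, A). Edges now: 7
Op 8: add_edge(B, F) (duplicate, no change). Edges now: 7
Op 9: add_edge(F, H). Edges now: 8
Op 10: add_edge(D, B). Edges now: 9
Compute levels (Kahn BFS):
  sources (in-degree 0): D, G
  process D: level=0
    D->B: in-degree(B)=0, level(B)=1, enqueue
    D->C: in-degree(C)=0, level(C)=1, enqueue
    D->E: in-degree(E)=0, level(E)=1, enqueue
  process G: level=0
    G->A: in-degree(A)=1, level(A)>=1
    G->H: in-degree(H)=1, level(H)>=1
  process B: level=1
    B->A: in-degree(A)=0, level(A)=2, enqueue
    B->F: in-degree(F)=1, level(F)>=2
  process C: level=1
  process E: level=1
    E->F: in-degree(F)=0, level(F)=2, enqueue
  process A: level=2
  process F: level=2
    F->H: in-degree(H)=0, level(H)=3, enqueue
  process H: level=3
All levels: A:2, B:1, C:1, D:0, E:1, F:2, G:0, H:3
level(B) = 1

Answer: 1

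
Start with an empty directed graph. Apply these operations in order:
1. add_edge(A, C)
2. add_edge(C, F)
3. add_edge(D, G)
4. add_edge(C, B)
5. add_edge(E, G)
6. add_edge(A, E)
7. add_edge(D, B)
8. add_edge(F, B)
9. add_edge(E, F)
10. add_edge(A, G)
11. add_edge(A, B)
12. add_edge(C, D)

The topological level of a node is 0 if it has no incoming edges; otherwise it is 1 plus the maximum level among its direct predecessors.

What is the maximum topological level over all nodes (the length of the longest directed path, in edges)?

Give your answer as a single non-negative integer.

Answer: 3

Derivation:
Op 1: add_edge(A, C). Edges now: 1
Op 2: add_edge(C, F). Edges now: 2
Op 3: add_edge(D, G). Edges now: 3
Op 4: add_edge(C, B). Edges now: 4
Op 5: add_edge(E, G). Edges now: 5
Op 6: add_edge(A, E). Edges now: 6
Op 7: add_edge(D, B). Edges now: 7
Op 8: add_edge(F, B). Edges now: 8
Op 9: add_edge(E, F). Edges now: 9
Op 10: add_edge(A, G). Edges now: 10
Op 11: add_edge(A, B). Edges now: 11
Op 12: add_edge(C, D). Edges now: 12
Compute levels (Kahn BFS):
  sources (in-degree 0): A
  process A: level=0
    A->B: in-degree(B)=3, level(B)>=1
    A->C: in-degree(C)=0, level(C)=1, enqueue
    A->E: in-degree(E)=0, level(E)=1, enqueue
    A->G: in-degree(G)=2, level(G)>=1
  process C: level=1
    C->B: in-degree(B)=2, level(B)>=2
    C->D: in-degree(D)=0, level(D)=2, enqueue
    C->F: in-degree(F)=1, level(F)>=2
  process E: level=1
    E->F: in-degree(F)=0, level(F)=2, enqueue
    E->G: in-degree(G)=1, level(G)>=2
  process D: level=2
    D->B: in-degree(B)=1, level(B)>=3
    D->G: in-degree(G)=0, level(G)=3, enqueue
  process F: level=2
    F->B: in-degree(B)=0, level(B)=3, enqueue
  process G: level=3
  process B: level=3
All levels: A:0, B:3, C:1, D:2, E:1, F:2, G:3
max level = 3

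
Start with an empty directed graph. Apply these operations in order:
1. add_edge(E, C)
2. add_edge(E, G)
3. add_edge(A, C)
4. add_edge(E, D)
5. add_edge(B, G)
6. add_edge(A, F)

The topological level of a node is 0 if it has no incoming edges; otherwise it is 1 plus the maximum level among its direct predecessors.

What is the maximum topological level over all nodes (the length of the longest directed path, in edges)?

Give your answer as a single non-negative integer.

Op 1: add_edge(E, C). Edges now: 1
Op 2: add_edge(E, G). Edges now: 2
Op 3: add_edge(A, C). Edges now: 3
Op 4: add_edge(E, D). Edges now: 4
Op 5: add_edge(B, G). Edges now: 5
Op 6: add_edge(A, F). Edges now: 6
Compute levels (Kahn BFS):
  sources (in-degree 0): A, B, E
  process A: level=0
    A->C: in-degree(C)=1, level(C)>=1
    A->F: in-degree(F)=0, level(F)=1, enqueue
  process B: level=0
    B->G: in-degree(G)=1, level(G)>=1
  process E: level=0
    E->C: in-degree(C)=0, level(C)=1, enqueue
    E->D: in-degree(D)=0, level(D)=1, enqueue
    E->G: in-degree(G)=0, level(G)=1, enqueue
  process F: level=1
  process C: level=1
  process D: level=1
  process G: level=1
All levels: A:0, B:0, C:1, D:1, E:0, F:1, G:1
max level = 1

Answer: 1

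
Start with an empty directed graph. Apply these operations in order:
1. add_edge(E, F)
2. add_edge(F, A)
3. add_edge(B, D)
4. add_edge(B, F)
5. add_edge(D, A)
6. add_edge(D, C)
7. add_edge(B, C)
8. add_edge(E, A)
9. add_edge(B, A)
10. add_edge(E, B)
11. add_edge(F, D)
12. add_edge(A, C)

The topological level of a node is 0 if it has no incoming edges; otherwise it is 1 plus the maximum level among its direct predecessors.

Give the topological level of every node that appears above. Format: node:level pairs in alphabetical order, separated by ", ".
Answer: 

Answer: A:4, B:1, C:5, D:3, E:0, F:2

Derivation:
Op 1: add_edge(E, F). Edges now: 1
Op 2: add_edge(F, A). Edges now: 2
Op 3: add_edge(B, D). Edges now: 3
Op 4: add_edge(B, F). Edges now: 4
Op 5: add_edge(D, A). Edges now: 5
Op 6: add_edge(D, C). Edges now: 6
Op 7: add_edge(B, C). Edges now: 7
Op 8: add_edge(E, A). Edges now: 8
Op 9: add_edge(B, A). Edges now: 9
Op 10: add_edge(E, B). Edges now: 10
Op 11: add_edge(F, D). Edges now: 11
Op 12: add_edge(A, C). Edges now: 12
Compute levels (Kahn BFS):
  sources (in-degree 0): E
  process E: level=0
    E->A: in-degree(A)=3, level(A)>=1
    E->B: in-degree(B)=0, level(B)=1, enqueue
    E->F: in-degree(F)=1, level(F)>=1
  process B: level=1
    B->A: in-degree(A)=2, level(A)>=2
    B->C: in-degree(C)=2, level(C)>=2
    B->D: in-degree(D)=1, level(D)>=2
    B->F: in-degree(F)=0, level(F)=2, enqueue
  process F: level=2
    F->A: in-degree(A)=1, level(A)>=3
    F->D: in-degree(D)=0, level(D)=3, enqueue
  process D: level=3
    D->A: in-degree(A)=0, level(A)=4, enqueue
    D->C: in-degree(C)=1, level(C)>=4
  process A: level=4
    A->C: in-degree(C)=0, level(C)=5, enqueue
  process C: level=5
All levels: A:4, B:1, C:5, D:3, E:0, F:2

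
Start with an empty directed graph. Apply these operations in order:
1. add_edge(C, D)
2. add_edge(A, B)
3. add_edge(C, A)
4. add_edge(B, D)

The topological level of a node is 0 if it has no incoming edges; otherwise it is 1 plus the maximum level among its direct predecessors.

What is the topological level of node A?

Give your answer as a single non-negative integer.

Answer: 1

Derivation:
Op 1: add_edge(C, D). Edges now: 1
Op 2: add_edge(A, B). Edges now: 2
Op 3: add_edge(C, A). Edges now: 3
Op 4: add_edge(B, D). Edges now: 4
Compute levels (Kahn BFS):
  sources (in-degree 0): C
  process C: level=0
    C->A: in-degree(A)=0, level(A)=1, enqueue
    C->D: in-degree(D)=1, level(D)>=1
  process A: level=1
    A->B: in-degree(B)=0, level(B)=2, enqueue
  process B: level=2
    B->D: in-degree(D)=0, level(D)=3, enqueue
  process D: level=3
All levels: A:1, B:2, C:0, D:3
level(A) = 1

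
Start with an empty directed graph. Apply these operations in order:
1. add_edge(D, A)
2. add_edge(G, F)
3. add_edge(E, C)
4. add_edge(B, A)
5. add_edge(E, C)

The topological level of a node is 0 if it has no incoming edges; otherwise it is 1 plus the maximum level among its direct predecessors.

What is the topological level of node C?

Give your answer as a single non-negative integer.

Op 1: add_edge(D, A). Edges now: 1
Op 2: add_edge(G, F). Edges now: 2
Op 3: add_edge(E, C). Edges now: 3
Op 4: add_edge(B, A). Edges now: 4
Op 5: add_edge(E, C) (duplicate, no change). Edges now: 4
Compute levels (Kahn BFS):
  sources (in-degree 0): B, D, E, G
  process B: level=0
    B->A: in-degree(A)=1, level(A)>=1
  process D: level=0
    D->A: in-degree(A)=0, level(A)=1, enqueue
  process E: level=0
    E->C: in-degree(C)=0, level(C)=1, enqueue
  process G: level=0
    G->F: in-degree(F)=0, level(F)=1, enqueue
  process A: level=1
  process C: level=1
  process F: level=1
All levels: A:1, B:0, C:1, D:0, E:0, F:1, G:0
level(C) = 1

Answer: 1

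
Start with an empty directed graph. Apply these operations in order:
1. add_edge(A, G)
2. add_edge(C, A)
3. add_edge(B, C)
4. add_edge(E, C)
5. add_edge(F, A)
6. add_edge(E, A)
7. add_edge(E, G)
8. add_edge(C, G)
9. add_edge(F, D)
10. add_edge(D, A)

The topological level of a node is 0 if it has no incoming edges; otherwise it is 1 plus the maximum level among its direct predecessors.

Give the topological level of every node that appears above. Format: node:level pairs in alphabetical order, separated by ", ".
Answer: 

Answer: A:2, B:0, C:1, D:1, E:0, F:0, G:3

Derivation:
Op 1: add_edge(A, G). Edges now: 1
Op 2: add_edge(C, A). Edges now: 2
Op 3: add_edge(B, C). Edges now: 3
Op 4: add_edge(E, C). Edges now: 4
Op 5: add_edge(F, A). Edges now: 5
Op 6: add_edge(E, A). Edges now: 6
Op 7: add_edge(E, G). Edges now: 7
Op 8: add_edge(C, G). Edges now: 8
Op 9: add_edge(F, D). Edges now: 9
Op 10: add_edge(D, A). Edges now: 10
Compute levels (Kahn BFS):
  sources (in-degree 0): B, E, F
  process B: level=0
    B->C: in-degree(C)=1, level(C)>=1
  process E: level=0
    E->A: in-degree(A)=3, level(A)>=1
    E->C: in-degree(C)=0, level(C)=1, enqueue
    E->G: in-degree(G)=2, level(G)>=1
  process F: level=0
    F->A: in-degree(A)=2, level(A)>=1
    F->D: in-degree(D)=0, level(D)=1, enqueue
  process C: level=1
    C->A: in-degree(A)=1, level(A)>=2
    C->G: in-degree(G)=1, level(G)>=2
  process D: level=1
    D->A: in-degree(A)=0, level(A)=2, enqueue
  process A: level=2
    A->G: in-degree(G)=0, level(G)=3, enqueue
  process G: level=3
All levels: A:2, B:0, C:1, D:1, E:0, F:0, G:3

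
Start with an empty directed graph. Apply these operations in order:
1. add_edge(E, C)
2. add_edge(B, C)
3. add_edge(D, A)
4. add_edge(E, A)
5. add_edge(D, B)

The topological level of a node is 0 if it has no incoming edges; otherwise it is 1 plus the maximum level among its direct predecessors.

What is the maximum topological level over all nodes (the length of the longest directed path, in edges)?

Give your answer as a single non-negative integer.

Answer: 2

Derivation:
Op 1: add_edge(E, C). Edges now: 1
Op 2: add_edge(B, C). Edges now: 2
Op 3: add_edge(D, A). Edges now: 3
Op 4: add_edge(E, A). Edges now: 4
Op 5: add_edge(D, B). Edges now: 5
Compute levels (Kahn BFS):
  sources (in-degree 0): D, E
  process D: level=0
    D->A: in-degree(A)=1, level(A)>=1
    D->B: in-degree(B)=0, level(B)=1, enqueue
  process E: level=0
    E->A: in-degree(A)=0, level(A)=1, enqueue
    E->C: in-degree(C)=1, level(C)>=1
  process B: level=1
    B->C: in-degree(C)=0, level(C)=2, enqueue
  process A: level=1
  process C: level=2
All levels: A:1, B:1, C:2, D:0, E:0
max level = 2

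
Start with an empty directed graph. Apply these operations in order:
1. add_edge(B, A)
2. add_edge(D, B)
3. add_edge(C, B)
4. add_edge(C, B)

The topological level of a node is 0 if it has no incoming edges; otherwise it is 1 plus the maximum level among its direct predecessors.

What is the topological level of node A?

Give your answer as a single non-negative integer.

Op 1: add_edge(B, A). Edges now: 1
Op 2: add_edge(D, B). Edges now: 2
Op 3: add_edge(C, B). Edges now: 3
Op 4: add_edge(C, B) (duplicate, no change). Edges now: 3
Compute levels (Kahn BFS):
  sources (in-degree 0): C, D
  process C: level=0
    C->B: in-degree(B)=1, level(B)>=1
  process D: level=0
    D->B: in-degree(B)=0, level(B)=1, enqueue
  process B: level=1
    B->A: in-degree(A)=0, level(A)=2, enqueue
  process A: level=2
All levels: A:2, B:1, C:0, D:0
level(A) = 2

Answer: 2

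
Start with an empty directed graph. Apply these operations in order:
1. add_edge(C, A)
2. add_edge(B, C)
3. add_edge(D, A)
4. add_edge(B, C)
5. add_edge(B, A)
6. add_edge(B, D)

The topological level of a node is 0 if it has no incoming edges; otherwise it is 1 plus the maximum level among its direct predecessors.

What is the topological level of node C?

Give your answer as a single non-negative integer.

Op 1: add_edge(C, A). Edges now: 1
Op 2: add_edge(B, C). Edges now: 2
Op 3: add_edge(D, A). Edges now: 3
Op 4: add_edge(B, C) (duplicate, no change). Edges now: 3
Op 5: add_edge(B, A). Edges now: 4
Op 6: add_edge(B, D). Edges now: 5
Compute levels (Kahn BFS):
  sources (in-degree 0): B
  process B: level=0
    B->A: in-degree(A)=2, level(A)>=1
    B->C: in-degree(C)=0, level(C)=1, enqueue
    B->D: in-degree(D)=0, level(D)=1, enqueue
  process C: level=1
    C->A: in-degree(A)=1, level(A)>=2
  process D: level=1
    D->A: in-degree(A)=0, level(A)=2, enqueue
  process A: level=2
All levels: A:2, B:0, C:1, D:1
level(C) = 1

Answer: 1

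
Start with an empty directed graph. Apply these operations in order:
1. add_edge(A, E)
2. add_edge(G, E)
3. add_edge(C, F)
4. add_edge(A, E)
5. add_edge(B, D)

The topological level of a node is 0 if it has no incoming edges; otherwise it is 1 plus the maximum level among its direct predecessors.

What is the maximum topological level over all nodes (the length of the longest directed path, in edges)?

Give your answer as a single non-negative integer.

Op 1: add_edge(A, E). Edges now: 1
Op 2: add_edge(G, E). Edges now: 2
Op 3: add_edge(C, F). Edges now: 3
Op 4: add_edge(A, E) (duplicate, no change). Edges now: 3
Op 5: add_edge(B, D). Edges now: 4
Compute levels (Kahn BFS):
  sources (in-degree 0): A, B, C, G
  process A: level=0
    A->E: in-degree(E)=1, level(E)>=1
  process B: level=0
    B->D: in-degree(D)=0, level(D)=1, enqueue
  process C: level=0
    C->F: in-degree(F)=0, level(F)=1, enqueue
  process G: level=0
    G->E: in-degree(E)=0, level(E)=1, enqueue
  process D: level=1
  process F: level=1
  process E: level=1
All levels: A:0, B:0, C:0, D:1, E:1, F:1, G:0
max level = 1

Answer: 1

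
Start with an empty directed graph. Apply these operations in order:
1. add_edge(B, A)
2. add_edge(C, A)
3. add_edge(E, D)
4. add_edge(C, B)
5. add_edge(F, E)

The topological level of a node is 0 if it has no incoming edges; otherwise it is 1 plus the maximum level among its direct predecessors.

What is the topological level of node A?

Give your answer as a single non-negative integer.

Answer: 2

Derivation:
Op 1: add_edge(B, A). Edges now: 1
Op 2: add_edge(C, A). Edges now: 2
Op 3: add_edge(E, D). Edges now: 3
Op 4: add_edge(C, B). Edges now: 4
Op 5: add_edge(F, E). Edges now: 5
Compute levels (Kahn BFS):
  sources (in-degree 0): C, F
  process C: level=0
    C->A: in-degree(A)=1, level(A)>=1
    C->B: in-degree(B)=0, level(B)=1, enqueue
  process F: level=0
    F->E: in-degree(E)=0, level(E)=1, enqueue
  process B: level=1
    B->A: in-degree(A)=0, level(A)=2, enqueue
  process E: level=1
    E->D: in-degree(D)=0, level(D)=2, enqueue
  process A: level=2
  process D: level=2
All levels: A:2, B:1, C:0, D:2, E:1, F:0
level(A) = 2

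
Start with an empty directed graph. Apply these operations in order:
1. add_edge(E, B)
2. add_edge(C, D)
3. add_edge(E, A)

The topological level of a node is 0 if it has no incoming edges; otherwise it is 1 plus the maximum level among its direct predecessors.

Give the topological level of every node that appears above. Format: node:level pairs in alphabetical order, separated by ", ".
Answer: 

Op 1: add_edge(E, B). Edges now: 1
Op 2: add_edge(C, D). Edges now: 2
Op 3: add_edge(E, A). Edges now: 3
Compute levels (Kahn BFS):
  sources (in-degree 0): C, E
  process C: level=0
    C->D: in-degree(D)=0, level(D)=1, enqueue
  process E: level=0
    E->A: in-degree(A)=0, level(A)=1, enqueue
    E->B: in-degree(B)=0, level(B)=1, enqueue
  process D: level=1
  process A: level=1
  process B: level=1
All levels: A:1, B:1, C:0, D:1, E:0

Answer: A:1, B:1, C:0, D:1, E:0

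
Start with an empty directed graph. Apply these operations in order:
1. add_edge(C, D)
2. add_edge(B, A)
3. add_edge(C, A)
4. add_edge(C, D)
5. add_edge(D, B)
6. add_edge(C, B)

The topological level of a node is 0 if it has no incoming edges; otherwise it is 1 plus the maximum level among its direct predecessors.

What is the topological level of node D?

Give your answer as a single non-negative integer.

Op 1: add_edge(C, D). Edges now: 1
Op 2: add_edge(B, A). Edges now: 2
Op 3: add_edge(C, A). Edges now: 3
Op 4: add_edge(C, D) (duplicate, no change). Edges now: 3
Op 5: add_edge(D, B). Edges now: 4
Op 6: add_edge(C, B). Edges now: 5
Compute levels (Kahn BFS):
  sources (in-degree 0): C
  process C: level=0
    C->A: in-degree(A)=1, level(A)>=1
    C->B: in-degree(B)=1, level(B)>=1
    C->D: in-degree(D)=0, level(D)=1, enqueue
  process D: level=1
    D->B: in-degree(B)=0, level(B)=2, enqueue
  process B: level=2
    B->A: in-degree(A)=0, level(A)=3, enqueue
  process A: level=3
All levels: A:3, B:2, C:0, D:1
level(D) = 1

Answer: 1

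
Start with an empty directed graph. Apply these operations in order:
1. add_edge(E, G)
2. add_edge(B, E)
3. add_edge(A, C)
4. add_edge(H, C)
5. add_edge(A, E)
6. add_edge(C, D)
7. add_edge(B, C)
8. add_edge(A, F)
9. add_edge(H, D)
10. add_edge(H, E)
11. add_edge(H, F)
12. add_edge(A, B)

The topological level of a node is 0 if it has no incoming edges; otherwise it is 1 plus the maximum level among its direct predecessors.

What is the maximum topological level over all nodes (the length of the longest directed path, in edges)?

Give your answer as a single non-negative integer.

Answer: 3

Derivation:
Op 1: add_edge(E, G). Edges now: 1
Op 2: add_edge(B, E). Edges now: 2
Op 3: add_edge(A, C). Edges now: 3
Op 4: add_edge(H, C). Edges now: 4
Op 5: add_edge(A, E). Edges now: 5
Op 6: add_edge(C, D). Edges now: 6
Op 7: add_edge(B, C). Edges now: 7
Op 8: add_edge(A, F). Edges now: 8
Op 9: add_edge(H, D). Edges now: 9
Op 10: add_edge(H, E). Edges now: 10
Op 11: add_edge(H, F). Edges now: 11
Op 12: add_edge(A, B). Edges now: 12
Compute levels (Kahn BFS):
  sources (in-degree 0): A, H
  process A: level=0
    A->B: in-degree(B)=0, level(B)=1, enqueue
    A->C: in-degree(C)=2, level(C)>=1
    A->E: in-degree(E)=2, level(E)>=1
    A->F: in-degree(F)=1, level(F)>=1
  process H: level=0
    H->C: in-degree(C)=1, level(C)>=1
    H->D: in-degree(D)=1, level(D)>=1
    H->E: in-degree(E)=1, level(E)>=1
    H->F: in-degree(F)=0, level(F)=1, enqueue
  process B: level=1
    B->C: in-degree(C)=0, level(C)=2, enqueue
    B->E: in-degree(E)=0, level(E)=2, enqueue
  process F: level=1
  process C: level=2
    C->D: in-degree(D)=0, level(D)=3, enqueue
  process E: level=2
    E->G: in-degree(G)=0, level(G)=3, enqueue
  process D: level=3
  process G: level=3
All levels: A:0, B:1, C:2, D:3, E:2, F:1, G:3, H:0
max level = 3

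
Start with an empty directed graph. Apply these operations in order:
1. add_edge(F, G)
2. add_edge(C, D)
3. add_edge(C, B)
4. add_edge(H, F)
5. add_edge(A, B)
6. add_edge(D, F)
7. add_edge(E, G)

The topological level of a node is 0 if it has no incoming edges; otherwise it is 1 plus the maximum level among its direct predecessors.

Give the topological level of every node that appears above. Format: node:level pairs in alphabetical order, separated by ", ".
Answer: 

Op 1: add_edge(F, G). Edges now: 1
Op 2: add_edge(C, D). Edges now: 2
Op 3: add_edge(C, B). Edges now: 3
Op 4: add_edge(H, F). Edges now: 4
Op 5: add_edge(A, B). Edges now: 5
Op 6: add_edge(D, F). Edges now: 6
Op 7: add_edge(E, G). Edges now: 7
Compute levels (Kahn BFS):
  sources (in-degree 0): A, C, E, H
  process A: level=0
    A->B: in-degree(B)=1, level(B)>=1
  process C: level=0
    C->B: in-degree(B)=0, level(B)=1, enqueue
    C->D: in-degree(D)=0, level(D)=1, enqueue
  process E: level=0
    E->G: in-degree(G)=1, level(G)>=1
  process H: level=0
    H->F: in-degree(F)=1, level(F)>=1
  process B: level=1
  process D: level=1
    D->F: in-degree(F)=0, level(F)=2, enqueue
  process F: level=2
    F->G: in-degree(G)=0, level(G)=3, enqueue
  process G: level=3
All levels: A:0, B:1, C:0, D:1, E:0, F:2, G:3, H:0

Answer: A:0, B:1, C:0, D:1, E:0, F:2, G:3, H:0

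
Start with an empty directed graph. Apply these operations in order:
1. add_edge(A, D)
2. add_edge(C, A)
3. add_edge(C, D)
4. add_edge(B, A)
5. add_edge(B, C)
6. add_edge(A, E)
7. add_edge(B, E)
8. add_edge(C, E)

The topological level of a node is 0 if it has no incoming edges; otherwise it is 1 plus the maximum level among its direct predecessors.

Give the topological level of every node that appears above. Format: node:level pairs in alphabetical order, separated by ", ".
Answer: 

Op 1: add_edge(A, D). Edges now: 1
Op 2: add_edge(C, A). Edges now: 2
Op 3: add_edge(C, D). Edges now: 3
Op 4: add_edge(B, A). Edges now: 4
Op 5: add_edge(B, C). Edges now: 5
Op 6: add_edge(A, E). Edges now: 6
Op 7: add_edge(B, E). Edges now: 7
Op 8: add_edge(C, E). Edges now: 8
Compute levels (Kahn BFS):
  sources (in-degree 0): B
  process B: level=0
    B->A: in-degree(A)=1, level(A)>=1
    B->C: in-degree(C)=0, level(C)=1, enqueue
    B->E: in-degree(E)=2, level(E)>=1
  process C: level=1
    C->A: in-degree(A)=0, level(A)=2, enqueue
    C->D: in-degree(D)=1, level(D)>=2
    C->E: in-degree(E)=1, level(E)>=2
  process A: level=2
    A->D: in-degree(D)=0, level(D)=3, enqueue
    A->E: in-degree(E)=0, level(E)=3, enqueue
  process D: level=3
  process E: level=3
All levels: A:2, B:0, C:1, D:3, E:3

Answer: A:2, B:0, C:1, D:3, E:3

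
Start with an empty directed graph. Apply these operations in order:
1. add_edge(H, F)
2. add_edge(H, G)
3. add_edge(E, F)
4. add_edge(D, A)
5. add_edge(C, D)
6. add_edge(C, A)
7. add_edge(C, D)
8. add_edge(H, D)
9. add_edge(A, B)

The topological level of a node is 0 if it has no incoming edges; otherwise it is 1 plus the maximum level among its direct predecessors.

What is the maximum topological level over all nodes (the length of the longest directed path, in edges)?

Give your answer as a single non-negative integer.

Answer: 3

Derivation:
Op 1: add_edge(H, F). Edges now: 1
Op 2: add_edge(H, G). Edges now: 2
Op 3: add_edge(E, F). Edges now: 3
Op 4: add_edge(D, A). Edges now: 4
Op 5: add_edge(C, D). Edges now: 5
Op 6: add_edge(C, A). Edges now: 6
Op 7: add_edge(C, D) (duplicate, no change). Edges now: 6
Op 8: add_edge(H, D). Edges now: 7
Op 9: add_edge(A, B). Edges now: 8
Compute levels (Kahn BFS):
  sources (in-degree 0): C, E, H
  process C: level=0
    C->A: in-degree(A)=1, level(A)>=1
    C->D: in-degree(D)=1, level(D)>=1
  process E: level=0
    E->F: in-degree(F)=1, level(F)>=1
  process H: level=0
    H->D: in-degree(D)=0, level(D)=1, enqueue
    H->F: in-degree(F)=0, level(F)=1, enqueue
    H->G: in-degree(G)=0, level(G)=1, enqueue
  process D: level=1
    D->A: in-degree(A)=0, level(A)=2, enqueue
  process F: level=1
  process G: level=1
  process A: level=2
    A->B: in-degree(B)=0, level(B)=3, enqueue
  process B: level=3
All levels: A:2, B:3, C:0, D:1, E:0, F:1, G:1, H:0
max level = 3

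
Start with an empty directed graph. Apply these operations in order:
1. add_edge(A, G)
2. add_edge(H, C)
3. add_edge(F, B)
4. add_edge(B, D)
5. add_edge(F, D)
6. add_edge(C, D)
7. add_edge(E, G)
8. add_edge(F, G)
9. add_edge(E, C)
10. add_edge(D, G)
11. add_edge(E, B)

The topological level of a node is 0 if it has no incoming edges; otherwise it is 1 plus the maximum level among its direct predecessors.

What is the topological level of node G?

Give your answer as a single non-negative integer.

Answer: 3

Derivation:
Op 1: add_edge(A, G). Edges now: 1
Op 2: add_edge(H, C). Edges now: 2
Op 3: add_edge(F, B). Edges now: 3
Op 4: add_edge(B, D). Edges now: 4
Op 5: add_edge(F, D). Edges now: 5
Op 6: add_edge(C, D). Edges now: 6
Op 7: add_edge(E, G). Edges now: 7
Op 8: add_edge(F, G). Edges now: 8
Op 9: add_edge(E, C). Edges now: 9
Op 10: add_edge(D, G). Edges now: 10
Op 11: add_edge(E, B). Edges now: 11
Compute levels (Kahn BFS):
  sources (in-degree 0): A, E, F, H
  process A: level=0
    A->G: in-degree(G)=3, level(G)>=1
  process E: level=0
    E->B: in-degree(B)=1, level(B)>=1
    E->C: in-degree(C)=1, level(C)>=1
    E->G: in-degree(G)=2, level(G)>=1
  process F: level=0
    F->B: in-degree(B)=0, level(B)=1, enqueue
    F->D: in-degree(D)=2, level(D)>=1
    F->G: in-degree(G)=1, level(G)>=1
  process H: level=0
    H->C: in-degree(C)=0, level(C)=1, enqueue
  process B: level=1
    B->D: in-degree(D)=1, level(D)>=2
  process C: level=1
    C->D: in-degree(D)=0, level(D)=2, enqueue
  process D: level=2
    D->G: in-degree(G)=0, level(G)=3, enqueue
  process G: level=3
All levels: A:0, B:1, C:1, D:2, E:0, F:0, G:3, H:0
level(G) = 3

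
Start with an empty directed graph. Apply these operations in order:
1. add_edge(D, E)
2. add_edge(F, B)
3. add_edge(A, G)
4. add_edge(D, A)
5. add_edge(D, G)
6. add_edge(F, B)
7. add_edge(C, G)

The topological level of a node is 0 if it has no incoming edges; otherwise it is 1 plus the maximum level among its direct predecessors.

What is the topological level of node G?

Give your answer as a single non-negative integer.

Op 1: add_edge(D, E). Edges now: 1
Op 2: add_edge(F, B). Edges now: 2
Op 3: add_edge(A, G). Edges now: 3
Op 4: add_edge(D, A). Edges now: 4
Op 5: add_edge(D, G). Edges now: 5
Op 6: add_edge(F, B) (duplicate, no change). Edges now: 5
Op 7: add_edge(C, G). Edges now: 6
Compute levels (Kahn BFS):
  sources (in-degree 0): C, D, F
  process C: level=0
    C->G: in-degree(G)=2, level(G)>=1
  process D: level=0
    D->A: in-degree(A)=0, level(A)=1, enqueue
    D->E: in-degree(E)=0, level(E)=1, enqueue
    D->G: in-degree(G)=1, level(G)>=1
  process F: level=0
    F->B: in-degree(B)=0, level(B)=1, enqueue
  process A: level=1
    A->G: in-degree(G)=0, level(G)=2, enqueue
  process E: level=1
  process B: level=1
  process G: level=2
All levels: A:1, B:1, C:0, D:0, E:1, F:0, G:2
level(G) = 2

Answer: 2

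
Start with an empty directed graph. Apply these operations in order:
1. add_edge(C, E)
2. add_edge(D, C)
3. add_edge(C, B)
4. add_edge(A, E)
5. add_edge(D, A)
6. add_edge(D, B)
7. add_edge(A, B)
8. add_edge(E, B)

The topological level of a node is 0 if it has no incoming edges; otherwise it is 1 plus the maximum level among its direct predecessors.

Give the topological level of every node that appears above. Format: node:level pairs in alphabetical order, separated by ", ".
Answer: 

Answer: A:1, B:3, C:1, D:0, E:2

Derivation:
Op 1: add_edge(C, E). Edges now: 1
Op 2: add_edge(D, C). Edges now: 2
Op 3: add_edge(C, B). Edges now: 3
Op 4: add_edge(A, E). Edges now: 4
Op 5: add_edge(D, A). Edges now: 5
Op 6: add_edge(D, B). Edges now: 6
Op 7: add_edge(A, B). Edges now: 7
Op 8: add_edge(E, B). Edges now: 8
Compute levels (Kahn BFS):
  sources (in-degree 0): D
  process D: level=0
    D->A: in-degree(A)=0, level(A)=1, enqueue
    D->B: in-degree(B)=3, level(B)>=1
    D->C: in-degree(C)=0, level(C)=1, enqueue
  process A: level=1
    A->B: in-degree(B)=2, level(B)>=2
    A->E: in-degree(E)=1, level(E)>=2
  process C: level=1
    C->B: in-degree(B)=1, level(B)>=2
    C->E: in-degree(E)=0, level(E)=2, enqueue
  process E: level=2
    E->B: in-degree(B)=0, level(B)=3, enqueue
  process B: level=3
All levels: A:1, B:3, C:1, D:0, E:2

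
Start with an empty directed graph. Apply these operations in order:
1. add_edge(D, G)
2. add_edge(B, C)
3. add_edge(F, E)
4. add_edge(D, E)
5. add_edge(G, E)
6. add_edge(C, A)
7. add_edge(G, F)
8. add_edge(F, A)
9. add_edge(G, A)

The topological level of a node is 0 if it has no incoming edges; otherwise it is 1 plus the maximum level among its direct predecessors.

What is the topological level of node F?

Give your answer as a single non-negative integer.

Answer: 2

Derivation:
Op 1: add_edge(D, G). Edges now: 1
Op 2: add_edge(B, C). Edges now: 2
Op 3: add_edge(F, E). Edges now: 3
Op 4: add_edge(D, E). Edges now: 4
Op 5: add_edge(G, E). Edges now: 5
Op 6: add_edge(C, A). Edges now: 6
Op 7: add_edge(G, F). Edges now: 7
Op 8: add_edge(F, A). Edges now: 8
Op 9: add_edge(G, A). Edges now: 9
Compute levels (Kahn BFS):
  sources (in-degree 0): B, D
  process B: level=0
    B->C: in-degree(C)=0, level(C)=1, enqueue
  process D: level=0
    D->E: in-degree(E)=2, level(E)>=1
    D->G: in-degree(G)=0, level(G)=1, enqueue
  process C: level=1
    C->A: in-degree(A)=2, level(A)>=2
  process G: level=1
    G->A: in-degree(A)=1, level(A)>=2
    G->E: in-degree(E)=1, level(E)>=2
    G->F: in-degree(F)=0, level(F)=2, enqueue
  process F: level=2
    F->A: in-degree(A)=0, level(A)=3, enqueue
    F->E: in-degree(E)=0, level(E)=3, enqueue
  process A: level=3
  process E: level=3
All levels: A:3, B:0, C:1, D:0, E:3, F:2, G:1
level(F) = 2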